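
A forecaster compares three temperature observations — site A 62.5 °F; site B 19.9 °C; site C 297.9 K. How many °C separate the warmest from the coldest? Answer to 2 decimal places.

7.81 °C

site A: 62.5 °F = 16.944 °C.
site C: 297.9 K = 24.750 °C.
Spread: 24.750 − 16.944 = 7.806 °C.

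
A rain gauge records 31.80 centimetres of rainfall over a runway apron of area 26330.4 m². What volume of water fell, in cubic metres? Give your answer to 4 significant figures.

Depth: 31.80 cm × 10 = 318 mm.
1 mm over 1 m² is 1 L, so volume = 318 × 26330.4 = 8373067.2 L = 8373 m³.

8373 cubic metres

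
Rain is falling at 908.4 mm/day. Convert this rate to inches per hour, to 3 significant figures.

908.4 mm/day × 0.0393701 in/mm × 0.0416667 day/hour = 1.49 in/hour.

1.49 in/hour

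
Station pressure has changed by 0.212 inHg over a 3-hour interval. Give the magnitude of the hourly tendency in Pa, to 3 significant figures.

239 Pa per hour

0.212 inHg / 3 h × 3386.39 Pa/inHg = 239 Pa/h.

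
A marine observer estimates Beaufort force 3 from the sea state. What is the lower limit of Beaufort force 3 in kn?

Beaufort 3 (gentle breeze) spans 7–10 knots.

7 kt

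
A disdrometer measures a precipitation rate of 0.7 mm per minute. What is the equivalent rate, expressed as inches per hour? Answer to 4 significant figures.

0.7 mm/minute × 0.0393701 in/mm × 60 minute/hour = 1.654 in/hour.

1.654 in/hour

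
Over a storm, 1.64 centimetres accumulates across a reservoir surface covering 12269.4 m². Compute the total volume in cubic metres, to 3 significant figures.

Depth: 1.64 cm × 10 = 16.4 mm.
1 mm over 1 m² is 1 L, so volume = 16.4 × 12269.4 = 201218.16 L = 201 m³.

201 cubic metres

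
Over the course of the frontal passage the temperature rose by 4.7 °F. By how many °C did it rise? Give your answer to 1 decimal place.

For a temperature change the 32° offset cancels: Δ°C = 4.7 × 0.5556 = 2.6 °C.

2.6 °C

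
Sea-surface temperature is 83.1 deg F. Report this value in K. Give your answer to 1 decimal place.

First to °C: 28.39 °C.
Then to K: 301.5 K.

301.5 K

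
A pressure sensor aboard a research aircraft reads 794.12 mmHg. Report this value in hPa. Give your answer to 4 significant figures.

1 mmHg = 1.33322 hPa, so 794.12 × 1.33322 = 1059 hPa.

1059 hPa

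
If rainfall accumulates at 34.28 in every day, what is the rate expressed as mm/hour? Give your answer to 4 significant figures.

36.28 mm/hour

34.28 in/day × 25.4 mm/in × 0.0416667 day/hour = 36.28 mm/hour.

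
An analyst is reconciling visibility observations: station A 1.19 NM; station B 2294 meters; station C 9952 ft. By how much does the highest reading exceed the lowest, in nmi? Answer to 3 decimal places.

station B: 2294 m = 1.23866 nmi.
station C: 9952 ft = 1.63789 nmi.
Spread: 1.63789 − 1.19000 = 0.448 nmi.

0.448 nmi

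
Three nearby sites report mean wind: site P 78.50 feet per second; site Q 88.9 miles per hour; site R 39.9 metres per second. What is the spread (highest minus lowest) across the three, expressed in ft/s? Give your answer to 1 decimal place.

52.4 ft/s

site Q: 88.9 mph = 130.387 ft/s.
site R: 39.9 m/s = 130.906 ft/s.
Spread: 130.906 − 78.500 = 52.4 ft/s.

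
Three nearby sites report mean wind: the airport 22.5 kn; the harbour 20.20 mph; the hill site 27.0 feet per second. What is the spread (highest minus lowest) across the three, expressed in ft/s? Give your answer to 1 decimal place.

the airport: 22.5 kt = 37.976 ft/s.
the harbour: 20.20 mph = 29.627 ft/s.
Spread: 37.976 − 27.000 = 11.0 ft/s.

11.0 ft/s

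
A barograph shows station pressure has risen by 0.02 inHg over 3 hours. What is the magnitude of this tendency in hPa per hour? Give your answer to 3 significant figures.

0.226 hPa per hour

0.02 inHg / 3 h × 33.8639 hPa/inHg = 0.226 hPa/h.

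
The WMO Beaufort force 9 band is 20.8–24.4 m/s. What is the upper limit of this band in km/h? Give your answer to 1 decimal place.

20.8–24.4 m/s × 3.6 = 74.9–87.8 km/h.

87.8 km/h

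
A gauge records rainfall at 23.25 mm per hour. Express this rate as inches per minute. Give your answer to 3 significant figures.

0.0153 in/minute

23.25 mm/hour × 0.0393701 in/mm × 0.0166667 hour/minute = 0.0153 in/minute.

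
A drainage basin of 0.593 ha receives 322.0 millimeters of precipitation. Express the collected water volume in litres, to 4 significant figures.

Area: 0.593 ha = 5930 m².
1 mm over 1 m² is 1 L, so volume = 322 × 5930 = 1909460 L ≈ 1909000 L.

1909000 litres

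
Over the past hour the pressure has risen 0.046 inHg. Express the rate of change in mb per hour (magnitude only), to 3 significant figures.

0.046 inHg / 1 h × 33.8639 mb/inHg = 1.56 mb/h.

1.56 mb per hour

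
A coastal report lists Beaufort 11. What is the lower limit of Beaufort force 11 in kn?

56 kt

Beaufort 11 (violent storm) spans 56–63 knots.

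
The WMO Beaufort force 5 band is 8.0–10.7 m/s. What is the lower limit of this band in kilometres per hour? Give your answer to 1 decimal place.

28.8 km/h

8.0–10.7 m/s × 3.6 = 28.8–38.5 km/h.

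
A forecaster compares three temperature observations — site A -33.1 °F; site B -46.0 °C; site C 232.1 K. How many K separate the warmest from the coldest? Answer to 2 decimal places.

site A: -33.1 °F = -36.167 °C.
site C: 232.1 K = -41.050 °C.
Spread: (-36.167) − (-46.000) = 9.833 °C.

9.83 K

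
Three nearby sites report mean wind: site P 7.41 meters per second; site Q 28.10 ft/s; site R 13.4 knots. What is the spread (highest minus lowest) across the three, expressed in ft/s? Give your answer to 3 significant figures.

site P: 7.41 m/s = 24.3110 ft/s.
site R: 13.4 kt = 22.6167 ft/s.
Spread: 28.1000 − 22.6167 = 5.48 ft/s.

5.48 ft/s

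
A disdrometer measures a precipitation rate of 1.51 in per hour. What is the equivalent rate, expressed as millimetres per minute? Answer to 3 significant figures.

0.639 mm/minute

1.51 in/hour × 25.4 mm/in × 0.0166667 hour/minute = 0.639 mm/minute.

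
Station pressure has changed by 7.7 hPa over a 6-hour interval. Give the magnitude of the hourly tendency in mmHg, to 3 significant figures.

0.963 mmHg per hour

7.7 hPa / 6 h × 0.750062 mmHg/hPa = 0.963 mmHg/h.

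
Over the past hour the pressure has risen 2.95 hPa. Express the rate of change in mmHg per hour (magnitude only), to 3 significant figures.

2.95 hPa / 1 h × 0.750062 mmHg/hPa = 2.21 mmHg/h.

2.21 mmHg per hour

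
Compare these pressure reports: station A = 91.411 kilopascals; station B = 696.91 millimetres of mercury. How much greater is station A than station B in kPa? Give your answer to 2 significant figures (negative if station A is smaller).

-1.5 kPa

station B: 696.91 mmHg = 92.914 kPa.
Difference: 91.411 − 92.914 = -1.5 kPa.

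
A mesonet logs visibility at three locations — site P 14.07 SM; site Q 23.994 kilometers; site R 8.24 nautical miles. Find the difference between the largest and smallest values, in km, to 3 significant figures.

site P: 14.07 SM = 22.6435 km.
site R: 8.24 nmi = 15.2605 km.
Spread: 23.9940 − 15.2605 = 8.73 km.

8.73 km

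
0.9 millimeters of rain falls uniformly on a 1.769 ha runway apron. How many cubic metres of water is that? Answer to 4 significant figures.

15.92 cubic metres

Area: 1.769 ha = 17690 m².
1 mm over 1 m² is 1 L, so volume = 0.9 × 17690 = 15921 L = 15.92 m³.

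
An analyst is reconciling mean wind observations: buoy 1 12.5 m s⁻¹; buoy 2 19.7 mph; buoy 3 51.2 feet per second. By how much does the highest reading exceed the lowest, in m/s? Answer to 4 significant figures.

buoy 2: 19.7 mph = 8.80669 m/s.
buoy 3: 51.2 ft/s = 15.60576 m/s.
Spread: 15.60576 − 8.80669 = 6.799 m/s.

6.799 m/s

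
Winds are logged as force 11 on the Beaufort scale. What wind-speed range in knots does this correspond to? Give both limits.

Beaufort 11 (violent storm) spans 56–63 knots.

56 to 63 kt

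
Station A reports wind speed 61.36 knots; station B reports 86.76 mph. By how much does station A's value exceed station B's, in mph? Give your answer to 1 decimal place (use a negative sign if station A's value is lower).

station A: 61.36 kt = 70.612 mph.
Difference: 70.612 − 86.760 = -16.1 mph.

-16.1 mph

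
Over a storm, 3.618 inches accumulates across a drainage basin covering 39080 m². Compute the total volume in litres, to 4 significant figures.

3591000 litres

Depth: 3.618 in × 25.4 = 91.8972 mm.
1 mm over 1 m² is 1 L, so volume = 91.8972 × 39080 = 3591342.6 L ≈ 3591000 L.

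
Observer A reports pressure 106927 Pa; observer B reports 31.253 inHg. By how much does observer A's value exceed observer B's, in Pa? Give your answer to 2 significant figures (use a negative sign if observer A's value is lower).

observer B: 31.253 inHg = 105834.82 Pa.
Difference: 106927.00 − 105834.82 = 1100 Pa.

1100 Pa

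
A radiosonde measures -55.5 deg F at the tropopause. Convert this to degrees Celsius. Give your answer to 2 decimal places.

-48.61 °C

°C = (°F − 32) × 5/9 = (-55.5 − 32) / 1.8 = -48.61 °C.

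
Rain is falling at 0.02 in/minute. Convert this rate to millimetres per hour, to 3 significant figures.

30.5 mm/hour

0.02 in/minute × 25.4 mm/in × 60 minute/hour = 30.5 mm/hour.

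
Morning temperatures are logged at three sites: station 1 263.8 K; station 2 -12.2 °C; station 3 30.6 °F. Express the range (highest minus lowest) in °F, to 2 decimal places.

station 1: 263.8 K = -9.350 °C.
station 3: 30.6 °F = -0.778 °C.
Spread: (-0.778) − (-12.200) = 11.422 °C = 20.56 °F.

20.56 °F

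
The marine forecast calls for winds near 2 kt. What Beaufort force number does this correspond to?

Beaufort force 1

2 kt lies in the Beaufort 1 band (light air, 1–3 kt).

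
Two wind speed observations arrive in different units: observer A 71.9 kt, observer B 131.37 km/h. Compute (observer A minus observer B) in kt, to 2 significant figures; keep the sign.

0.97 kt

observer B: 131.37 km/h = 70.9341 kt.
Difference: 71.9000 − 70.9341 = 0.97 kt.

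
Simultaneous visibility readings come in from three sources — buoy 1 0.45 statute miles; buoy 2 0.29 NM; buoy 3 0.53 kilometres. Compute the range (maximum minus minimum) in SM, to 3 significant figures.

buoy 2: 0.29 nmi = 0.33373 SM.
buoy 3: 0.53 km = 0.32933 SM.
Spread: 0.45000 − 0.32933 = 0.121 SM.

0.121 SM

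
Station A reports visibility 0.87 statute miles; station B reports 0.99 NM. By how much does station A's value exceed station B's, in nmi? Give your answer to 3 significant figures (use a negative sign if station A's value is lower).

-0.234 nmi

station A: 0.87 SM = 0.75601 nmi.
Difference: 0.75601 − 0.99000 = -0.234 nmi.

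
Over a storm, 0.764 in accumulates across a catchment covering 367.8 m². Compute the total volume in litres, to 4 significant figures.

Depth: 0.764 in × 25.4 = 19.4056 mm.
1 mm over 1 m² is 1 L, so volume = 19.4056 × 367.8 = 7137.3797 L ≈ 7137 L.

7137 litres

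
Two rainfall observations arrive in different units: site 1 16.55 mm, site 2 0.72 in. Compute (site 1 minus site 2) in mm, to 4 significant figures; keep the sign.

-1.738 mm

site 2: 0.72 in = 18.28800 mm.
Difference: 16.55000 − 18.28800 = -1.738 mm.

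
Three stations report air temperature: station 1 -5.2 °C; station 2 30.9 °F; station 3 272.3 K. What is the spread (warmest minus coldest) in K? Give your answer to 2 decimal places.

station 2: 30.9 °F = -0.611 °C.
station 3: 272.3 K = -0.850 °C.
Spread: (-0.611) − (-5.200) = 4.589 °C.

4.59 K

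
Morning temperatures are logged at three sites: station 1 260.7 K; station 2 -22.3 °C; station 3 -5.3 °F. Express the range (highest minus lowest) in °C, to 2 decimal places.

9.85 °C

station 1: 260.7 K = -12.450 °C.
station 3: -5.3 °F = -20.722 °C.
Spread: (-12.450) − (-22.300) = 9.850 °C.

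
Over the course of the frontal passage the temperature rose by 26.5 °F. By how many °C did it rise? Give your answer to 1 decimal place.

Converting a difference, only the 9/5 scale factor applies: Δ°C = 26.5 × 0.5556 = 14.7 °C.

14.7 °C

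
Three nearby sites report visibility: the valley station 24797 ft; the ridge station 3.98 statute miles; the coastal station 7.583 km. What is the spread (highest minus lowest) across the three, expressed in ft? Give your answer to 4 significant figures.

the ridge station: 3.98 SM = 21014.40 ft.
the coastal station: 7.583 km = 24878.61 ft.
Spread: 24878.61 − 21014.40 = 3864 ft.

3864 ft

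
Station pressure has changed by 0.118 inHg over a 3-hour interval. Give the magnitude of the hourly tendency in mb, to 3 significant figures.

1.33 mb per hour

0.118 inHg / 3 h × 33.8639 mb/inHg = 1.33 mb/h.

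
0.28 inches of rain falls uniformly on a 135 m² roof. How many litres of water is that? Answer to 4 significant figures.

Depth: 0.28 in × 25.4 = 7.112 mm.
1 mm over 1 m² is 1 L, so volume = 7.112 × 135 = 960.12 L ≈ 960.1 L.

960.1 litres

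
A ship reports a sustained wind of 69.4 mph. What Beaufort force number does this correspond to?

Beaufort force 11

69.4 mph = 31.0 m/s, which is Beaufort 11 (violent storm, 28.5–32.6 m/s).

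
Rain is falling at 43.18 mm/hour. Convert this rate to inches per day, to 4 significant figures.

40.80 in/day

43.18 mm/hour × 0.0393701 in/mm × 24 hour/day = 40.80 in/day.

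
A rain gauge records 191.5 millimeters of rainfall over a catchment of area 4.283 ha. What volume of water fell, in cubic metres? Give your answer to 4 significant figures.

8202 cubic metres

Area: 4.283 ha = 42830 m².
1 mm over 1 m² is 1 L, so volume = 191.5 × 42830 = 8201945 L = 8202 m³.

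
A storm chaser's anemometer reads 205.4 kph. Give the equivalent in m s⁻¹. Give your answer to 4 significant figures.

1 km/h = 0.277778 m/s, so 205.4 × 0.277778 = 57.06 m/s.

57.06 m/s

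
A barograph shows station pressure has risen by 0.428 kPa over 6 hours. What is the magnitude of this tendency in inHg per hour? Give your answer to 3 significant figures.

0.428 kPa / 6 h × 0.2953 inHg/kPa = 0.0211 inHg/h.

0.0211 inHg per hour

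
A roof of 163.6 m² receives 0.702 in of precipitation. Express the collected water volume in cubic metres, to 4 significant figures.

2.917 cubic metres

Depth: 0.702 in × 25.4 = 17.8308 mm.
1 mm over 1 m² is 1 L, so volume = 17.8308 × 163.6 = 2917.1189 L = 2.917 m³.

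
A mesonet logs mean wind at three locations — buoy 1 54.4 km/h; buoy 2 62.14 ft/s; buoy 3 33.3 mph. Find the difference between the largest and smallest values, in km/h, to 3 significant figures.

14.6 km/h

buoy 2: 62.14 ft/s = 68.185 km/h.
buoy 3: 33.3 mph = 53.591 km/h.
Spread: 68.185 − 53.591 = 14.6 km/h.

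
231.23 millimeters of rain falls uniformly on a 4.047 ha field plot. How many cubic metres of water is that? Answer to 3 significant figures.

9360 cubic metres

Area: 4.047 ha = 40470 m².
1 mm over 1 m² is 1 L, so volume = 231.23 × 40470 = 9357878.1 L = 9360 m³.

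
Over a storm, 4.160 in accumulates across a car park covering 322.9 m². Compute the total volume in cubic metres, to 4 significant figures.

34.12 cubic metres

Depth: 4.160 in × 25.4 = 105.664 mm.
1 mm over 1 m² is 1 L, so volume = 105.664 × 322.9 = 34118.906 L = 34.12 m³.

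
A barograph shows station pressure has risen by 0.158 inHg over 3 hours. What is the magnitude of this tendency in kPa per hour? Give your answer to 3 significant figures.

0.158 inHg / 3 h × 3.38639 kPa/inHg = 0.178 kPa/h.

0.178 kPa per hour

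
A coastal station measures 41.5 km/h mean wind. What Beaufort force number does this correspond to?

Beaufort force 6

41.5 km/h = 11.5 m/s, which is Beaufort 6 (strong breeze, 10.8–13.8 m/s).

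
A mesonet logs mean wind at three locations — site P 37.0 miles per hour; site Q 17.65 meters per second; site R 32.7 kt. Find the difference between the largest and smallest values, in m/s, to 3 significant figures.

1.11 m/s

site P: 37.0 mph = 16.5405 m/s.
site R: 32.7 kt = 16.8223 m/s.
Spread: 17.6500 − 16.5405 = 1.11 m/s.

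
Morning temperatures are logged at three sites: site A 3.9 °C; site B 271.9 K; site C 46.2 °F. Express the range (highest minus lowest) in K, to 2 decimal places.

site B: 271.9 K = -1.250 °C.
site C: 46.2 °F = 7.889 °C.
Spread: 7.889 − (-1.250) = 9.139 °C.

9.14 K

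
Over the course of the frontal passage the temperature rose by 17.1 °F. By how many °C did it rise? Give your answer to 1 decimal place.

9.5 °C

For a temperature change the 32° offset cancels: Δ°C = 17.1 × 0.5556 = 9.5 °C.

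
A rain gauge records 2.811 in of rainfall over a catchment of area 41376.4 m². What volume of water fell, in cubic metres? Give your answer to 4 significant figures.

2954 cubic metres

Depth: 2.811 in × 25.4 = 71.3994 mm.
1 mm over 1 m² is 1 L, so volume = 71.3994 × 41376.4 = 2954250.1 L = 2954 m³.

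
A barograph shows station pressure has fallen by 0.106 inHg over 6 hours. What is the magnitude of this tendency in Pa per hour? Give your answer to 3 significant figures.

59.8 Pa per hour

0.106 inHg / 6 h × 3386.39 Pa/inHg = 59.8 Pa/h.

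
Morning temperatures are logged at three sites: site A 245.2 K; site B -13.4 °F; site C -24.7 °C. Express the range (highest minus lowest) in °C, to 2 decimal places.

site A: 245.2 K = -27.950 °C.
site B: -13.4 °F = -25.222 °C.
Spread: (-24.700) − (-27.950) = 3.250 °C.

3.25 °C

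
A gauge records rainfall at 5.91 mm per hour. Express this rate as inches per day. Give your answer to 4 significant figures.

5.91 mm/hour × 0.0393701 in/mm × 24 hour/day = 5.584 in/day.

5.584 in/day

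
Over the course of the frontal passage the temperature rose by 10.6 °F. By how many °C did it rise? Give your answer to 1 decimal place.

5.9 °C

For a temperature change the 32° offset cancels: Δ°C = 10.6 × 0.5556 = 5.9 °C.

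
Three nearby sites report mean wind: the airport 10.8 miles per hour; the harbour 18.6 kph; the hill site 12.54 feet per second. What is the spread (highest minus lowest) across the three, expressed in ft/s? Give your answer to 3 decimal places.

4.411 ft/s

the airport: 10.8 mph = 15.84000 ft/s.
the harbour: 18.6 km/h = 16.95101 ft/s.
Spread: 16.95101 − 12.54000 = 4.411 ft/s.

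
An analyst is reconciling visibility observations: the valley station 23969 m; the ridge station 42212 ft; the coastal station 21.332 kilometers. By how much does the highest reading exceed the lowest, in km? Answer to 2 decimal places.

11.10 km

the valley station: 23969 m = 23.9690 km.
the ridge station: 42212 ft = 12.8662 km.
Spread: 23.9690 − 12.8662 = 11.10 km.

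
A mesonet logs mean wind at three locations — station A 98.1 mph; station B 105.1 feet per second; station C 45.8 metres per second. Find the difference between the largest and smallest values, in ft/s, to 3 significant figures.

45.2 ft/s

station A: 98.1 mph = 143.880 ft/s.
station C: 45.8 m/s = 150.262 ft/s.
Spread: 150.262 − 105.100 = 45.2 ft/s.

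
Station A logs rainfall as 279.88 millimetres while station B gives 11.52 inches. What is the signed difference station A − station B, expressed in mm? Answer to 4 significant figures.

station B: 11.52 in = 292.6080 mm.
Difference: 279.8800 − 292.6080 = -12.73 mm.

-12.73 mm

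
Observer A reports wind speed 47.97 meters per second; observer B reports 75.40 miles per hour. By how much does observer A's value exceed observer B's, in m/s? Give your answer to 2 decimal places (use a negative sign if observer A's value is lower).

14.26 m/s

observer B: 75.40 mph = 33.7068 m/s.
Difference: 47.9700 − 33.7068 = 14.26 m/s.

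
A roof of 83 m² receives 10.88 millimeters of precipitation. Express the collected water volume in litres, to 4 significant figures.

903.0 litres

1 mm over 1 m² is 1 L, so volume = 10.88 × 83 = 903.04 L ≈ 903.0 L.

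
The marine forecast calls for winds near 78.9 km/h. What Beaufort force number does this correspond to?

78.9 km/h = 21.9 m/s, which is Beaufort 9 (strong gale, 20.8–24.4 m/s).

Beaufort force 9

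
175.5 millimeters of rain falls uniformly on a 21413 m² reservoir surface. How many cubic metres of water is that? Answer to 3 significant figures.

1 mm over 1 m² is 1 L, so volume = 175.5 × 21413 = 3757981.5 L = 3760 m³.

3760 cubic metres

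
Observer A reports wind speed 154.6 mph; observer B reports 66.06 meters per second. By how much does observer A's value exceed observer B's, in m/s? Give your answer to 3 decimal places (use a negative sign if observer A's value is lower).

observer A: 154.6 mph = 69.11238 m/s.
Difference: 69.11238 − 66.06000 = 3.052 m/s.

3.052 m/s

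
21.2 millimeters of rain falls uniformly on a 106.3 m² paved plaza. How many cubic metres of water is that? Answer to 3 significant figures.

1 mm over 1 m² is 1 L, so volume = 21.2 × 106.3 = 2253.56 L = 2.25 m³.

2.25 cubic metres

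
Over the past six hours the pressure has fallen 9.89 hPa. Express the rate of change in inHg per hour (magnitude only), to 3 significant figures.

9.89 hPa / 6 h × 0.02953 inHg/hPa = 0.0487 inHg/h.

0.0487 inHg per hour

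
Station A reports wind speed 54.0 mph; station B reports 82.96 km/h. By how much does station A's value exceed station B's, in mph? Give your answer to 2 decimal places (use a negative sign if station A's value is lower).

2.45 mph

station B: 82.96 km/h = 51.5490 mph.
Difference: 54.0000 − 51.5490 = 2.45 mph.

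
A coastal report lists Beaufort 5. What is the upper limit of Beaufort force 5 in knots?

21 kt

Beaufort 5 (fresh breeze) spans 17–21 knots.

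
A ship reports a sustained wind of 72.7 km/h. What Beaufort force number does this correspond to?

Beaufort force 8

72.7 km/h = 20.2 m/s, which is Beaufort 8 (gale, 17.2–20.7 m/s).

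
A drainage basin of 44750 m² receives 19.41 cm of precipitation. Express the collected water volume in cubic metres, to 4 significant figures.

8686 cubic metres

Depth: 19.41 cm × 10 = 194.1 mm.
1 mm over 1 m² is 1 L, so volume = 194.1 × 44750 = 8685975 L = 8686 m³.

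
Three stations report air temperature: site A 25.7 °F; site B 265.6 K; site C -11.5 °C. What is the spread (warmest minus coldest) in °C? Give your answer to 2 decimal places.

8.00 °C

site A: 25.7 °F = -3.500 °C.
site B: 265.6 K = -7.550 °C.
Spread: (-3.500) − (-11.500) = 8.000 °C.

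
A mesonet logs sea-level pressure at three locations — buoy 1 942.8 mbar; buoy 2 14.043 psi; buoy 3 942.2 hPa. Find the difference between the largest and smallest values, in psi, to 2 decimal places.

0.38 psi

buoy 1: 942.8 mb = 13.6742 psi.
buoy 3: 942.2 hPa = 13.6655 psi.
Spread: 14.0430 − 13.6655 = 0.38 psi.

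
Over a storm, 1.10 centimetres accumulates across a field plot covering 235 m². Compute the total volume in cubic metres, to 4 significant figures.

Depth: 1.10 cm × 10 = 11 mm.
1 mm over 1 m² is 1 L, so volume = 11 × 235 = 2585 L = 2.585 m³.

2.585 cubic metres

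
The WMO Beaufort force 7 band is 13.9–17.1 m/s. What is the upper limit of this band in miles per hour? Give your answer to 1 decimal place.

13.9–17.1 m/s × 2.237 = 31.1–38.3 mph.

38.3 mph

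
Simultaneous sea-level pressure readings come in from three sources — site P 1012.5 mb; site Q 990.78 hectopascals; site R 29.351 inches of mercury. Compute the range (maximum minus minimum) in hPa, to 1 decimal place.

site P: 1012.5 mb = 1012.500 hPa.
site R: 29.351 inHg = 993.939 hPa.
Spread: 1012.500 − 990.780 = 21.7 hPa.

21.7 hPa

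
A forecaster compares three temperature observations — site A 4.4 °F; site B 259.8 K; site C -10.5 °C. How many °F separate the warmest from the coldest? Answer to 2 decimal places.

site A: 4.4 °F = -15.333 °C.
site B: 259.8 K = -13.350 °C.
Spread: (-10.500) − (-15.333) = 4.833 °C = 8.70 °F.

8.70 °F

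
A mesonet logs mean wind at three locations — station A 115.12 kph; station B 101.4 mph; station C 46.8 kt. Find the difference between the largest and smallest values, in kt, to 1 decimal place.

41.3 kt

station A: 115.12 km/h = 62.160 kt.
station B: 101.4 mph = 88.114 kt.
Spread: 88.114 − 46.800 = 41.3 kt.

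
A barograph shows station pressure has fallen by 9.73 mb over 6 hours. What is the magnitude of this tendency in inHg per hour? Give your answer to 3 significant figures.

0.0479 inHg per hour

9.73 mb / 6 h × 0.02953 inHg/mb = 0.0479 inHg/h.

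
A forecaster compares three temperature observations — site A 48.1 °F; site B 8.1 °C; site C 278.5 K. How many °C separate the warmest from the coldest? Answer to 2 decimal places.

3.59 °C

site A: 48.1 °F = 8.944 °C.
site C: 278.5 K = 5.350 °C.
Spread: 8.944 − 5.350 = 3.594 °C.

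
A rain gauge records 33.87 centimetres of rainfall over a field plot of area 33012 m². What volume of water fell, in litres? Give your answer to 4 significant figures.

Depth: 33.87 cm × 10 = 338.7 mm.
1 mm over 1 m² is 1 L, so volume = 338.7 × 33012 = 11181164 L ≈ 11180000 L.

11180000 litres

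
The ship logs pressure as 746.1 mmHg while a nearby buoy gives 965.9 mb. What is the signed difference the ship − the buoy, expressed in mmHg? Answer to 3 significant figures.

the buoy: 965.9 mb = 724.484 mmHg.
Difference: 746.100 − 724.484 = 21.6 mmHg.

21.6 mmHg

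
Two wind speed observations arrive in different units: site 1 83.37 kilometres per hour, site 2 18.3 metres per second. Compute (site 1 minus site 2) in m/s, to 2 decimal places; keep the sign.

site 1: 83.37 km/h = 23.1583 m/s.
Difference: 23.1583 − 18.3000 = 4.86 m/s.

4.86 m/s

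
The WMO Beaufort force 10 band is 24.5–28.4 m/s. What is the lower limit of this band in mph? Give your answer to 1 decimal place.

54.8 mph

24.5–28.4 m/s × 2.237 = 54.8–63.5 mph.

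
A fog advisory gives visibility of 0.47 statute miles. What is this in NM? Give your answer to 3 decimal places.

0.408 nmi

1 SM = 0.868976 nmi, so 0.47 × 0.868976 = 0.408 nmi.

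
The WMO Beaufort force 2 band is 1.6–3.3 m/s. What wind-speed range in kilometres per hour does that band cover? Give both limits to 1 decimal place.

5.8 to 11.9 km/h

1.6–3.3 m/s × 3.6 = 5.8–11.9 km/h.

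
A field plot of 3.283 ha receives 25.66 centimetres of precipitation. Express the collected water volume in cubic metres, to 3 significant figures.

8420 cubic metres

Depth: 25.66 cm × 10 = 256.6 mm.
Area: 3.283 ha = 32830 m².
1 mm over 1 m² is 1 L, so volume = 256.6 × 32830 = 8424178 L = 8420 m³.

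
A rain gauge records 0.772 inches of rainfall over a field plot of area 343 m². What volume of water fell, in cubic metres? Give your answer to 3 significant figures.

6.73 cubic metres

Depth: 0.772 in × 25.4 = 19.6088 mm.
1 mm over 1 m² is 1 L, so volume = 19.6088 × 343 = 6725.8184 L = 6.73 m³.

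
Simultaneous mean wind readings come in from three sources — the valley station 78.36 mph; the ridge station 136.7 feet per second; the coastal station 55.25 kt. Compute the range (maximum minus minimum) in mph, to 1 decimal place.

the ridge station: 136.7 ft/s = 93.205 mph.
the coastal station: 55.25 kt = 63.581 mph.
Spread: 93.205 − 63.581 = 29.6 mph.

29.6 mph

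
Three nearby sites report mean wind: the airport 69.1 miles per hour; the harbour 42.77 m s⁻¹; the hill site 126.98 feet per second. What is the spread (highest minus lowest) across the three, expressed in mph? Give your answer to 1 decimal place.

the harbour: 42.77 m/s = 95.674 mph.
the hill site: 126.98 ft/s = 86.577 mph.
Spread: 95.674 − 69.100 = 26.6 mph.

26.6 mph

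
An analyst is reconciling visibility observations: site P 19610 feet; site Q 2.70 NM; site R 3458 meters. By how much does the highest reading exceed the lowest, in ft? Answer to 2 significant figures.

site Q: 2.70 nmi = 16405.51 ft.
site R: 3458 m = 11345.14 ft.
Spread: 19610.00 − 11345.14 = 8300 ft.

8300 ft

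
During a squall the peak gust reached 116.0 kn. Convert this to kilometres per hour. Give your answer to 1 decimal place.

214.8 km/h

1 kt = 1.852 km/h, so 116.0 × 1.852 = 214.8 km/h.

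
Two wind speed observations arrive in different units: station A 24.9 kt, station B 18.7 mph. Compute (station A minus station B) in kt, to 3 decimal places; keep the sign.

station B: 18.7 mph = 16.24986 kt.
Difference: 24.90000 − 16.24986 = 8.650 kt.

8.650 kt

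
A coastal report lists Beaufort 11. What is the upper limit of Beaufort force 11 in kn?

63 kt

Beaufort 11 (violent storm) spans 56–63 knots.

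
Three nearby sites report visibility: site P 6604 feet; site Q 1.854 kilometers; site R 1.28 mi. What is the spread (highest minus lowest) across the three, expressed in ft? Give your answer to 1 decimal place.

675.7 ft

site Q: 1.854 km = 6082.677 ft.
site R: 1.28 SM = 6758.400 ft.
Spread: 6758.400 − 6082.677 = 675.7 ft.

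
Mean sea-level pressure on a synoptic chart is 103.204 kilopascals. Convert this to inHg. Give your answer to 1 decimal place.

1 kPa = 0.2953 inHg, so 103.204 × 0.2953 = 30.5 inHg.

30.5 inHg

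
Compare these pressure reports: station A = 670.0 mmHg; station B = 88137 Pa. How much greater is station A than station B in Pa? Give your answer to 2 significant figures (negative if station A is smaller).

station A: 670.0 mmHg = 89326.00 Pa.
Difference: 89326.00 − 88137.00 = 1200 Pa.

1200 Pa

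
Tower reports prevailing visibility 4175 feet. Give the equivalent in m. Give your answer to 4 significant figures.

1 ft = 0.3048 m, so 4175 × 0.3048 = 1273 m.

1273 m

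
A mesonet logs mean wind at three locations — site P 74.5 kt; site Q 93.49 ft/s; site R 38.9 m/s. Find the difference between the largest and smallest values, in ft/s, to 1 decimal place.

site P: 74.5 kt = 125.742 ft/s.
site R: 38.9 m/s = 127.625 ft/s.
Spread: 127.625 − 93.490 = 34.1 ft/s.

34.1 ft/s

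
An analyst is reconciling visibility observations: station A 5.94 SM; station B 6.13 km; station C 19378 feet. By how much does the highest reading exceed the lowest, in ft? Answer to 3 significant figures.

12000 ft

station A: 5.94 SM = 31363.20 ft.
station B: 6.13 km = 20111.55 ft.
Spread: 31363.20 − 19378.00 = 12000 ft.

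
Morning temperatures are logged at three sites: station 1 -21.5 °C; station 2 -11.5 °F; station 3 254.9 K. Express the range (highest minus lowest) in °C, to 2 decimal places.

5.92 °C

station 2: -11.5 °F = -24.167 °C.
station 3: 254.9 K = -18.250 °C.
Spread: (-18.250) − (-24.167) = 5.917 °C.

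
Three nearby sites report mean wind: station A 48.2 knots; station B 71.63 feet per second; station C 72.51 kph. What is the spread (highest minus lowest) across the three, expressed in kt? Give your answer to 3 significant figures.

station B: 71.63 ft/s = 42.4396 kt.
station C: 72.51 km/h = 39.1523 kt.
Spread: 48.2000 − 39.1523 = 9.05 kt.

9.05 kt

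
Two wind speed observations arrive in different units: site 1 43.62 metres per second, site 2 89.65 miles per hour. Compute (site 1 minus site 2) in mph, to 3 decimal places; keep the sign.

7.925 mph

site 1: 43.62 m/s = 97.57516 mph.
Difference: 97.57516 − 89.65000 = 7.925 mph.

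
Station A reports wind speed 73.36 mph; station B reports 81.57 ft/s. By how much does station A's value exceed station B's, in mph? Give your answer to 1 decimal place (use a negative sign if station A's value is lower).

station B: 81.57 ft/s = 55.616 mph.
Difference: 73.360 − 55.616 = 17.7 mph.

17.7 mph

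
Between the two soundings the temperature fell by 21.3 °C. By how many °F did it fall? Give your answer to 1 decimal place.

For a temperature change the 32° offset cancels: Δ°F = 21.3 × 1.8 = 38.3 °F.

38.3 °F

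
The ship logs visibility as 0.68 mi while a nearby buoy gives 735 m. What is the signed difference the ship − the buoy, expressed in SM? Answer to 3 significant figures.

0.223 SM

the buoy: 735 m = 0.45671 SM.
Difference: 0.68000 − 0.45671 = 0.223 SM.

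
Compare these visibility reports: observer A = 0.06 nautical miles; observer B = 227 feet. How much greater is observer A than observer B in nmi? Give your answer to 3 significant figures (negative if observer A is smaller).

0.0226 nmi

observer B: 227 ft = 0.037359 nmi.
Difference: 0.060000 − 0.037359 = 0.0226 nmi.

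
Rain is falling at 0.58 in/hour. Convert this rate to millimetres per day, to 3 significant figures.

354 mm/day

0.58 in/hour × 25.4 mm/in × 24 hour/day = 354 mm/day.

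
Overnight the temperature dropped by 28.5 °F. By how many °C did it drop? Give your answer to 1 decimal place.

For a temperature change the 32° offset cancels: Δ°C = 28.5 × 0.5556 = 15.8 °C.

15.8 °C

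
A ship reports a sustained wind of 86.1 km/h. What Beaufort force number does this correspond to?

86.1 km/h = 23.9 m/s, which is Beaufort 9 (strong gale, 20.8–24.4 m/s).

Beaufort force 9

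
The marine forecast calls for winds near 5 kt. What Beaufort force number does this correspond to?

5 kt lies in the Beaufort 2 band (light breeze, 4–6 kt).

Beaufort force 2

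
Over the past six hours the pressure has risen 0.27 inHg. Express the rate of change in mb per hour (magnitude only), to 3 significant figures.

1.52 mb per hour

0.27 inHg / 6 h × 33.8639 mb/inHg = 1.52 mb/h.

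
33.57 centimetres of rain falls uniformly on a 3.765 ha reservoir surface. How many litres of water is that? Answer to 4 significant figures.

Depth: 33.57 cm × 10 = 335.7 mm.
Area: 3.765 ha = 37650 m².
1 mm over 1 m² is 1 L, so volume = 335.7 × 37650 = 12639105 L ≈ 12640000 L.

12640000 litres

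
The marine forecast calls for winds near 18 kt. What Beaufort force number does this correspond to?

Beaufort force 5

18 kt lies in the Beaufort 5 band (fresh breeze, 17–21 kt).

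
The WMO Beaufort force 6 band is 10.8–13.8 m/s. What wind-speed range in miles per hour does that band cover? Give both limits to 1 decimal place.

10.8–13.8 m/s × 2.237 = 24.2–30.9 mph.

24.2 to 30.9 mph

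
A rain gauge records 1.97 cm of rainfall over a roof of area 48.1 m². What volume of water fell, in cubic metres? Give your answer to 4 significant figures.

0.9476 cubic metres

Depth: 1.97 cm × 10 = 19.7 mm.
1 mm over 1 m² is 1 L, so volume = 19.7 × 48.1 = 947.57 L = 0.9476 m³.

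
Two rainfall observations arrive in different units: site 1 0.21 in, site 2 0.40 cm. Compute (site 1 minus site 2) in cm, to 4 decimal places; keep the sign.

site 1: 0.21 in = 0.533400 cm.
Difference: 0.533400 − 0.400000 = 0.1334 cm.

0.1334 cm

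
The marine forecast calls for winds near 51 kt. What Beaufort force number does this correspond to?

51 kt lies in the Beaufort 10 band (storm, 48–55 kt).

Beaufort force 10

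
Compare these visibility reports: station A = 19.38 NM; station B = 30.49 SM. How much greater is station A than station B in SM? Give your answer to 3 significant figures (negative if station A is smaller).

-8.19 SM

station A: 19.38 nmi = 22.3021 SM.
Difference: 22.3021 − 30.4900 = -8.19 SM.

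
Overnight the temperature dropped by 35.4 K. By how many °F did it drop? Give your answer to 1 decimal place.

For a temperature change the 32° offset cancels: Δ°F = 35.4 × 1.8 = 63.7 °F.

63.7 °F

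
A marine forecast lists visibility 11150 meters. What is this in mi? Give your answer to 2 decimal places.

6.93 SM

1 m = 0.000621371 SM, so 11150 × 0.000621371 = 6.93 SM.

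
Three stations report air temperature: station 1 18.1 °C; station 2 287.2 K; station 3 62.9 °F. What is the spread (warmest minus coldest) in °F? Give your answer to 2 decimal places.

7.29 °F

station 2: 287.2 K = 14.050 °C.
station 3: 62.9 °F = 17.167 °C.
Spread: 18.100 − 14.050 = 4.050 °C = 7.29 °F.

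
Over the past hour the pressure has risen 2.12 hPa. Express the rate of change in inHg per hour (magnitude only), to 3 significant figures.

0.0626 inHg per hour

2.12 hPa / 1 h × 0.02953 inHg/hPa = 0.0626 inHg/h.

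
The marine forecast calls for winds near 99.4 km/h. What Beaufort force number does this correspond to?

Beaufort force 10

99.4 km/h = 27.6 m/s, which is Beaufort 10 (storm, 24.5–28.4 m/s).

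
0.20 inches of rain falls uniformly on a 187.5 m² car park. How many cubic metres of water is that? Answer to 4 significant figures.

0.9525 cubic metres

Depth: 0.20 in × 25.4 = 5.08 mm.
1 mm over 1 m² is 1 L, so volume = 5.08 × 187.5 = 952.5 L = 0.9525 m³.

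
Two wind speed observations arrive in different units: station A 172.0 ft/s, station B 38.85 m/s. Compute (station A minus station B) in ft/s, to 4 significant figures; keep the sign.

station B: 38.85 m/s = 127.4606 ft/s.
Difference: 172.0000 − 127.4606 = 44.54 ft/s.

44.54 ft/s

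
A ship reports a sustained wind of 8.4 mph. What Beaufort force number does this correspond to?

Beaufort force 3

8.4 mph = 3.8 m/s, which is Beaufort 3 (gentle breeze, 3.4–5.4 m/s).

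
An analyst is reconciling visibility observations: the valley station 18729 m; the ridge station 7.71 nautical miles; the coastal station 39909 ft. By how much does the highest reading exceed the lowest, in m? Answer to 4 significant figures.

6565 m

the ridge station: 7.71 nmi = 14278.92 m.
the coastal station: 39909 ft = 12164.26 m.
Spread: 18729.00 − 12164.26 = 6565 m.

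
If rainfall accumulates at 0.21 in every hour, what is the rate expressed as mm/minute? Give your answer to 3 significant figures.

0.0889 mm/minute

0.21 in/hour × 25.4 mm/in × 0.0166667 hour/minute = 0.0889 mm/minute.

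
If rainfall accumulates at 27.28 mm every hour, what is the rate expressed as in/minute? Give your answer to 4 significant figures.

0.01790 in/minute

27.28 mm/hour × 0.0393701 in/mm × 0.0166667 hour/minute = 0.01790 in/minute.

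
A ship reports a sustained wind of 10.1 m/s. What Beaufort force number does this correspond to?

Beaufort force 5

10.1 m/s lies in the Beaufort 5 band (fresh breeze, 8.0–10.7 m/s).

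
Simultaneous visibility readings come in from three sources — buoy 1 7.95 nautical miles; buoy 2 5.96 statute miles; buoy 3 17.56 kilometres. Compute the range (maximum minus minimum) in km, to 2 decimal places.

7.97 km

buoy 1: 7.95 nmi = 14.7234 km.
buoy 2: 5.96 SM = 9.5917 km.
Spread: 17.5600 − 9.5917 = 7.97 km.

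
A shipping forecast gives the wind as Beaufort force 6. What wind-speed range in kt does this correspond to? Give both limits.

Beaufort 6 (strong breeze) spans 22–27 knots.

22 to 27 kt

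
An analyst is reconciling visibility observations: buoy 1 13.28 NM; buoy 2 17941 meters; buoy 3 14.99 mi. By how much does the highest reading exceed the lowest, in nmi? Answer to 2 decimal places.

3.59 nmi

buoy 2: 17941 m = 9.6874 nmi.
buoy 3: 14.99 SM = 13.0260 nmi.
Spread: 13.2800 − 9.6874 = 3.59 nmi.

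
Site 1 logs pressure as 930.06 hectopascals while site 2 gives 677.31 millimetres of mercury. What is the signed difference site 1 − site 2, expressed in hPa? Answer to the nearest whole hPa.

27 hPa

site 2: 677.31 mmHg = 903.01 hPa.
Difference: 930.06 − 903.01 = 27 hPa.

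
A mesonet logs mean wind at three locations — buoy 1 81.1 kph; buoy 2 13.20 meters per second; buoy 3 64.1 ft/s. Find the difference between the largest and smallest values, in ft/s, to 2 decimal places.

buoy 1: 81.1 km/h = 73.9100 ft/s.
buoy 2: 13.20 m/s = 43.3071 ft/s.
Spread: 73.9100 − 43.3071 = 30.60 ft/s.

30.60 ft/s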